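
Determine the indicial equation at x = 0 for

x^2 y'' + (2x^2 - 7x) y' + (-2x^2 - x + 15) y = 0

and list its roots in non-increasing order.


Divide by x^2 to reach normal form y'' + P_1(x) y' + P_2(x) y = 0 with P_1(x) = 2 - 7/x and P_2(x) = -2 - 1/x + 15/x^2.
x = 0 is a singular point because the y'-coefficient 2 - 7/x has a pole at x = 0 and the y-coefficient -2 - 1/x + 15/x^2 has a pole at x = 0.
It is a regular singular point because x P_1(x) = p(x) = 2x - 7 and x^2 P_2(x) = q(x) = -2x^2 - x + 15 are polynomials, hence analytic at x = 0.
p(0) = -7,  q(0) = 15.
Indicial equation: r(r-1) + p(0) r + q(0) = 0, i.e. r^2 + (p(0) - 1) r + q(0) = 0, i.e. r^2 - 8 r + 15 = 0.
Discriminant: (-8)^2 - 4(15) = 4, so r = (8 ± 2)/2.
Solving: r_1 = 5, r_2 = 3.

indicial: r^2 - 8 r + 15 = 0; roots r_1 = 5, r_2 = 3


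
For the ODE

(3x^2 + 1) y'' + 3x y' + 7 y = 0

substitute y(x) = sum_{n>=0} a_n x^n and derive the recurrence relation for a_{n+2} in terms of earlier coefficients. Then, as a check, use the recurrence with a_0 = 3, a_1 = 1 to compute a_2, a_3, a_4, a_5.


Substitute y = sum_n a_n x^n.
(1 + 3 x^2) y'' contributes (n+2)(n+1) a_{n+2} + 3 n(n-1) a_n at x^n.
3 x y'(x) contributes 3 n a_n at x^n.
7 y(x) contributes 7 a_n at x^n.
Matching x^n: (n+2)(n+1) a_{n+2} + (3 n(n-1) + 3 n + 7) a_n = 0.
Thus a_{n+2} = (-3 n(n-1) - 3 n - 7) / ((n+1)(n+2)) * a_n.

Check with a_0 = 3, a_1 = 1 (apply the recurrence for n = 0, 1, 2, 3): a_0 = 3, a_1 = 1, a_2 = -21/2, a_3 = -5/3, a_4 = 133/8, a_5 = 17/6.

a_(n+2) = (-3 n(n-1) - 3 n - 7) / ((n+1)(n+2)) * a_n; check: a_0 = 3, a_1 = 1, a_2 = -21/2, a_3 = -5/3, a_4 = 133/8, a_5 = 17/6


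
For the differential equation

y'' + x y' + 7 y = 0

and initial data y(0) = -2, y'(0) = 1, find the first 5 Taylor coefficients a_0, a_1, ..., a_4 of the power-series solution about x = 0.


Ansatz: y(x) = sum_{n>=0} a_n x^n, so y'(x) = sum_{n>=1} n a_n x^(n-1) and y''(x) = sum_{n>=2} n(n-1) a_n x^(n-2).
Substitute into P(x) y'' + Q(x) y' + R(x) y = 0 with P(x) = 1, Q(x) = x, R(x) = 7, and match powers of x.
Initial conditions: a_0 = -2, a_1 = 1.
Setting the coefficient of each power of x to zero and solving order by order (substituting the coefficients already found):
  x^0: 2 a_2 + 7 a_0 = 0  ->  2 a_2 = -7 a_0 = 14  ->  a_2 = 7
  x^1: 6 a_3 + 8 a_1 = 0  ->  6 a_3 = -8 a_1 = -8  ->  a_3 = -4/3
  x^2: 12 a_4 + 9 a_2 = 0  ->  12 a_4 = -9 a_2 = -63  ->  a_4 = -21/4
Truncated series: y(x) = -2 + x + 7 x^2 - (4/3) x^3 - (21/4) x^4 + O(x^5).

a_0 = -2; a_1 = 1; a_2 = 7; a_3 = -4/3; a_4 = -21/4


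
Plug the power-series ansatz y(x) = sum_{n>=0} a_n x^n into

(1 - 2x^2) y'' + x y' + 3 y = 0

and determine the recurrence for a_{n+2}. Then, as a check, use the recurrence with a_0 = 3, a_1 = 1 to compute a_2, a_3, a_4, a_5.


Substitute y = sum_n a_n x^n.
(1 - 2 x^2) y'' contributes (n+2)(n+1) a_{n+2} - 2 n(n-1) a_n at x^n.
x y'(x) contributes n a_n at x^n.
3 y(x) contributes 3 a_n at x^n.
Matching x^n: (n+2)(n+1) a_{n+2} + (-2 n(n-1) + n + 3) a_n = 0.
Thus a_{n+2} = (2 n(n-1) - n - 3) / ((n+1)(n+2)) * a_n.

Check with a_0 = 3, a_1 = 1 (apply the recurrence for n = 0, 1, 2, 3): a_0 = 3, a_1 = 1, a_2 = -9/2, a_3 = -2/3, a_4 = 3/8, a_5 = -1/5.

a_(n+2) = (2 n(n-1) - n - 3) / ((n+1)(n+2)) * a_n; check: a_0 = 3, a_1 = 1, a_2 = -9/2, a_3 = -2/3, a_4 = 3/8, a_5 = -1/5


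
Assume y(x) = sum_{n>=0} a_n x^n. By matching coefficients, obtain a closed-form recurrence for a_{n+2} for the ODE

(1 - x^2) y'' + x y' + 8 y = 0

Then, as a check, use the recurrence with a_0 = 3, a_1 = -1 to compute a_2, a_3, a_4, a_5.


Substitute y = sum_n a_n x^n.
(1 - 1 x^2) y'' contributes (n+2)(n+1) a_{n+2} - n(n-1) a_n at x^n.
x y'(x) contributes n a_n at x^n.
8 y(x) contributes 8 a_n at x^n.
Matching x^n: (n+2)(n+1) a_{n+2} + (-n(n-1) + n + 8) a_n = 0.
Thus a_{n+2} = (n(n-1) - n - 8) / ((n+1)(n+2)) * a_n.

Check with a_0 = 3, a_1 = -1 (apply the recurrence for n = 0, 1, 2, 3): a_0 = 3, a_1 = -1, a_2 = -12, a_3 = 3/2, a_4 = 8, a_5 = -3/8.

a_(n+2) = (n(n-1) - n - 8) / ((n+1)(n+2)) * a_n; check: a_0 = 3, a_1 = -1, a_2 = -12, a_3 = 3/2, a_4 = 8, a_5 = -3/8


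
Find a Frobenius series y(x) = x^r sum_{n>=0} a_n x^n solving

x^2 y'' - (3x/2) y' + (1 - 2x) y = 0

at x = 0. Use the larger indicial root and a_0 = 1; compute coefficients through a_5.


Write in Frobenius form y'' + (p(x)/x) y' + (q(x)/x^2) y = 0:
  p(x) = -3/2,  q(x) = 1 - 2x.
Indicial equation: r(r-1) + (-3/2) r + (1) = 0 -> roots r_1 = 2, r_2 = 1/2.
Take r = r_1 = 2. Let y(x) = x^r sum_{n>=0} a_n x^n with a_0 = 1.
Substitute y = x^r sum a_n x^n and match x^{r+n}. The recurrence is
  D(n) a_n - 2 a_{n-1} = 0,  where D(n) = (r+n)(r+n-1) + (-3/2)(r+n) + (1).
  a_n = 2 / D(n) * a_{n-1}.
Since the indicial polynomial factors as (r - r_1)(r - r_2), D(n) = (r_1 + n - r_1)(r_1 + n - r_2) = n(n + 3/2).
Evaluating step by step (a_0 = 1):
  n = 1: D(1) = 1(1 + 3/2) = 5/2; numerator = 2(1) = 2; a_1 = (2)/(5/2) = 4/5
  n = 2: D(2) = 2(2 + 3/2) = 7; numerator = 2(4/5) = 8/5; a_2 = (8/5)/(7) = 8/35
  n = 3: D(3) = 3(3 + 3/2) = 27/2; numerator = 2(8/35) = 16/35; a_3 = (16/35)/(27/2) = 32/945
  n = 4: D(4) = 4(4 + 3/2) = 22; numerator = 2(32/945) = 64/945; a_4 = (64/945)/(22) = 32/10395
  n = 5: D(5) = 5(5 + 3/2) = 65/2; numerator = 2(32/10395) = 64/10395; a_5 = (64/10395)/(65/2) = 128/675675

r = 2; a_0 = 1; a_1 = 4/5; a_2 = 8/35; a_3 = 32/945; a_4 = 32/10395; a_5 = 128/675675


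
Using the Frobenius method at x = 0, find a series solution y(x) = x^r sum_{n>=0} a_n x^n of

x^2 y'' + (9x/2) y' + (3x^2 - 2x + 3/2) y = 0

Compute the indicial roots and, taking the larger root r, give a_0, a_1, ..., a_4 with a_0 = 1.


Write in Frobenius form y'' + (p(x)/x) y' + (q(x)/x^2) y = 0:
  p(x) = 9/2,  q(x) = 3x^2 - 2x + 3/2.
Indicial equation: r(r-1) + (9/2) r + (3/2) = 0 -> roots r_1 = -1/2, r_2 = -3.
Take r = r_1 = -1/2. Let y(x) = x^r sum_{n>=0} a_n x^n with a_0 = 1.
Substitute y = x^r sum a_n x^n and match x^{r+n}. The recurrence is
  D(n) a_n - 2 a_{n-1} + 3 a_{n-2} = 0,  where D(n) = (r+n)(r+n-1) + (9/2)(r+n) + (3/2).
  a_n = [2 a_{n-1} - 3 a_{n-2}] / D(n).
Since the indicial polynomial factors as (r - r_1)(r - r_2), D(n) = (r_1 + n - r_1)(r_1 + n - r_2) = n(n + 5/2).
Evaluating step by step (a_0 = 1):
  n = 1: D(1) = 1(1 + 5/2) = 7/2; numerator = 2(1) = 2; a_1 = (2)/(7/2) = 4/7
  n = 2: D(2) = 2(2 + 5/2) = 9; numerator = 2(4/7) - 3(1) = -13/7; a_2 = (-13/7)/(9) = -13/63
  n = 3: D(3) = 3(3 + 5/2) = 33/2; numerator = 2(-13/63) - 3(4/7) = -134/63; a_3 = (-134/63)/(33/2) = -268/2079
  n = 4: D(4) = 4(4 + 5/2) = 26; numerator = 2(-268/2079) - 3(-13/63) = 751/2079; a_4 = (751/2079)/(26) = 751/54054

r = -1/2; a_0 = 1; a_1 = 4/7; a_2 = -13/63; a_3 = -268/2079; a_4 = 751/54054


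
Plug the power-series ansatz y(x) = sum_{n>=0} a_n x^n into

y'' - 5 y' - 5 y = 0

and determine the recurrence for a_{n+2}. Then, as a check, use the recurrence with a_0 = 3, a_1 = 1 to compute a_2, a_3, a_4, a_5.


Substitute y = sum_n a_n x^n.
y''(x) has coefficient (n+2)(n+1) a_{n+2} at x^n;
-5 y'(x) has coefficient -5 (n+1) a_{n+1} at x^n;
-5 y(x) has coefficient -5 a_n at x^n.
Matching x^n: (n+2)(n+1) a_{n+2} - 5 (n+1) a_{n+1} - 5 a_n = 0.
Thus a_{n+2} = [5 (n+1) a_{n+1} + 5 a_n] / ((n+1)(n+2)).

Check with a_0 = 3, a_1 = 1 (apply the recurrence for n = 0, 1, 2, 3): a_0 = 3, a_1 = 1, a_2 = 10, a_3 = 35/2, a_4 = 625/24, a_5 = 365/12.

a_(n+2) = [5 (n+1) a_(n+1) + 5 a_n] / ((n+1)(n+2)); check: a_0 = 3, a_1 = 1, a_2 = 10, a_3 = 35/2, a_4 = 625/24, a_5 = 365/12


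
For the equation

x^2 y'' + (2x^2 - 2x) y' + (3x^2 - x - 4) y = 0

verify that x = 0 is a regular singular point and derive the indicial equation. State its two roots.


Divide by x^2 to reach normal form y'' + P_1(x) y' + P_2(x) y = 0 with P_1(x) = 2 - 2/x and P_2(x) = 3 - 1/x - 4/x^2.
x = 0 is a singular point because the y'-coefficient 2 - 2/x has a pole at x = 0 and the y-coefficient 3 - 1/x - 4/x^2 has a pole at x = 0.
It is a regular singular point because x P_1(x) = p(x) = 2x - 2 and x^2 P_2(x) = q(x) = 3x^2 - x - 4 are polynomials, hence analytic at x = 0.
p(0) = -2,  q(0) = -4.
Indicial equation: r(r-1) + p(0) r + q(0) = 0, i.e. r^2 + (p(0) - 1) r + q(0) = 0, i.e. r^2 - 3 r - 4 = 0.
Discriminant: (-3)^2 - 4(-4) = 25, so r = (3 ± 5)/2.
Solving: r_1 = 4, r_2 = -1.

indicial: r^2 - 3 r - 4 = 0; roots r_1 = 4, r_2 = -1


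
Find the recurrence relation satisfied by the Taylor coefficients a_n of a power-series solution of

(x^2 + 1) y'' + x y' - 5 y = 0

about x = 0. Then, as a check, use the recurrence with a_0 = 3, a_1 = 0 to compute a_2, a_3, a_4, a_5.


Substitute y = sum_n a_n x^n.
(1 + 1 x^2) y'' contributes (n+2)(n+1) a_{n+2} + n(n-1) a_n at x^n.
x y'(x) contributes n a_n at x^n.
-5 y(x) contributes -5 a_n at x^n.
Matching x^n: (n+2)(n+1) a_{n+2} + (n(n-1) + n - 5) a_n = 0.
Thus a_{n+2} = (-n(n-1) - n + 5) / ((n+1)(n+2)) * a_n.

Check with a_0 = 3, a_1 = 0 (apply the recurrence for n = 0, 1, 2, 3): a_0 = 3, a_1 = 0, a_2 = 15/2, a_3 = 0, a_4 = 5/8, a_5 = 0.

a_(n+2) = (-n(n-1) - n + 5) / ((n+1)(n+2)) * a_n; check: a_0 = 3, a_1 = 0, a_2 = 15/2, a_3 = 0, a_4 = 5/8, a_5 = 0


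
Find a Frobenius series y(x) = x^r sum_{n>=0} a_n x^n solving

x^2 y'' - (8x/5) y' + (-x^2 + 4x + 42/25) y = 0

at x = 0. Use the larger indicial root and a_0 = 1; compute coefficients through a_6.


Write in Frobenius form y'' + (p(x)/x) y' + (q(x)/x^2) y = 0:
  p(x) = -8/5,  q(x) = -x^2 + 4x + 42/25.
Indicial equation: r(r-1) + (-8/5) r + (42/25) = 0 -> roots r_1 = 7/5, r_2 = 6/5.
Take r = r_1 = 7/5. Let y(x) = x^r sum_{n>=0} a_n x^n with a_0 = 1.
Substitute y = x^r sum a_n x^n and match x^{r+n}. The recurrence is
  D(n) a_n + 4 a_{n-1} - 1 a_{n-2} = 0,  where D(n) = (r+n)(r+n-1) + (-8/5)(r+n) + (42/25).
  a_n = [-4 a_{n-1} + 1 a_{n-2}] / D(n).
Since the indicial polynomial factors as (r - r_1)(r - r_2), D(n) = (r_1 + n - r_1)(r_1 + n - r_2) = n(n + 1/5).
Evaluating step by step (a_0 = 1):
  n = 1: D(1) = 1(1 + 1/5) = 6/5; numerator = -4(1) = -4; a_1 = (-4)/(6/5) = -10/3
  n = 2: D(2) = 2(2 + 1/5) = 22/5; numerator = -4(-10/3) + 1(1) = 43/3; a_2 = (43/3)/(22/5) = 215/66
  n = 3: D(3) = 3(3 + 1/5) = 48/5; numerator = -4(215/66) + 1(-10/3) = -180/11; a_3 = (-180/11)/(48/5) = -75/44
  n = 4: D(4) = 4(4 + 1/5) = 84/5; numerator = -4(-75/44) + 1(215/66) = 665/66; a_4 = (665/66)/(84/5) = 475/792
  n = 5: D(5) = 5(5 + 1/5) = 26; numerator = -4(475/792) + 1(-75/44) = -1625/396; a_5 = (-1625/396)/(26) = -125/792
  n = 6: D(6) = 6(6 + 1/5) = 186/5; numerator = -4(-125/792) + 1(475/792) = 325/264; a_6 = (325/264)/(186/5) = 1625/49104

r = 7/5; a_0 = 1; a_1 = -10/3; a_2 = 215/66; a_3 = -75/44; a_4 = 475/792; a_5 = -125/792; a_6 = 1625/49104


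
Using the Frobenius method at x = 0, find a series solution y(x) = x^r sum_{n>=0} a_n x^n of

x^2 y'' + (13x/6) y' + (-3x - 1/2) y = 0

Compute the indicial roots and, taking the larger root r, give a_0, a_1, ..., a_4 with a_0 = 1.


Write in Frobenius form y'' + (p(x)/x) y' + (q(x)/x^2) y = 0:
  p(x) = 13/6,  q(x) = -3x - 1/2.
Indicial equation: r(r-1) + (13/6) r + (-1/2) = 0 -> roots r_1 = 1/3, r_2 = -3/2.
Take r = r_1 = 1/3. Let y(x) = x^r sum_{n>=0} a_n x^n with a_0 = 1.
Substitute y = x^r sum a_n x^n and match x^{r+n}. The recurrence is
  D(n) a_n - 3 a_{n-1} = 0,  where D(n) = (r+n)(r+n-1) + (13/6)(r+n) + (-1/2).
  a_n = 3 / D(n) * a_{n-1}.
Since the indicial polynomial factors as (r - r_1)(r - r_2), D(n) = (r_1 + n - r_1)(r_1 + n - r_2) = n(n + 11/6).
Evaluating step by step (a_0 = 1):
  n = 1: D(1) = 1(1 + 11/6) = 17/6; numerator = 3(1) = 3; a_1 = (3)/(17/6) = 18/17
  n = 2: D(2) = 2(2 + 11/6) = 23/3; numerator = 3(18/17) = 54/17; a_2 = (54/17)/(23/3) = 162/391
  n = 3: D(3) = 3(3 + 11/6) = 29/2; numerator = 3(162/391) = 486/391; a_3 = (486/391)/(29/2) = 972/11339
  n = 4: D(4) = 4(4 + 11/6) = 70/3; numerator = 3(972/11339) = 2916/11339; a_4 = (2916/11339)/(70/3) = 4374/396865

r = 1/3; a_0 = 1; a_1 = 18/17; a_2 = 162/391; a_3 = 972/11339; a_4 = 4374/396865


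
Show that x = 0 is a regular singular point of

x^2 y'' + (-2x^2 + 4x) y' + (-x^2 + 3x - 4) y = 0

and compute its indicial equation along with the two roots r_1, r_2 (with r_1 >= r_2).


Divide by x^2 to reach normal form y'' + P_1(x) y' + P_2(x) y = 0 with P_1(x) = -2 + 4/x and P_2(x) = -1 + 3/x - 4/x^2.
x = 0 is a singular point because the y'-coefficient -2 + 4/x has a pole at x = 0 and the y-coefficient -1 + 3/x - 4/x^2 has a pole at x = 0.
It is a regular singular point because x P_1(x) = p(x) = 4 - 2x and x^2 P_2(x) = q(x) = -x^2 + 3x - 4 are polynomials, hence analytic at x = 0.
p(0) = 4,  q(0) = -4.
Indicial equation: r(r-1) + p(0) r + q(0) = 0, i.e. r^2 + (p(0) - 1) r + q(0) = 0, i.e. r^2 + 3 r - 4 = 0.
Discriminant: (3)^2 - 4(-4) = 25, so r = (-3 ± 5)/2.
Solving: r_1 = 1, r_2 = -4.

indicial: r^2 + 3 r - 4 = 0; roots r_1 = 1, r_2 = -4


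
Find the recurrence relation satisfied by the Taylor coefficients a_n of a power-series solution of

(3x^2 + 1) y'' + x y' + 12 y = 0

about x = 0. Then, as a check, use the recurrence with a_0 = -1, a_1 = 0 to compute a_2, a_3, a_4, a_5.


Substitute y = sum_n a_n x^n.
(1 + 3 x^2) y'' contributes (n+2)(n+1) a_{n+2} + 3 n(n-1) a_n at x^n.
x y'(x) contributes n a_n at x^n.
12 y(x) contributes 12 a_n at x^n.
Matching x^n: (n+2)(n+1) a_{n+2} + (3 n(n-1) + n + 12) a_n = 0.
Thus a_{n+2} = (-3 n(n-1) - n - 12) / ((n+1)(n+2)) * a_n.

Check with a_0 = -1, a_1 = 0 (apply the recurrence for n = 0, 1, 2, 3): a_0 = -1, a_1 = 0, a_2 = 6, a_3 = 0, a_4 = -10, a_5 = 0.

a_(n+2) = (-3 n(n-1) - n - 12) / ((n+1)(n+2)) * a_n; check: a_0 = -1, a_1 = 0, a_2 = 6, a_3 = 0, a_4 = -10, a_5 = 0


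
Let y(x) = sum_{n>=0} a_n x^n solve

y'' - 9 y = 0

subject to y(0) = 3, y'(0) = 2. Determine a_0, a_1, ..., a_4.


Ansatz: y(x) = sum_{n>=0} a_n x^n, so y'(x) = sum_{n>=1} n a_n x^(n-1) and y''(x) = sum_{n>=2} n(n-1) a_n x^(n-2).
Substitute into P(x) y'' + Q(x) y' + R(x) y = 0 with P(x) = 1, Q(x) = 0, R(x) = -9, and match powers of x.
Initial conditions: a_0 = 3, a_1 = 2.
Setting the coefficient of each power of x to zero and solving order by order (substituting the coefficients already found):
  x^0: 2 a_2 - 9 a_0 = 0  ->  2 a_2 = 9 a_0 = 27  ->  a_2 = 27/2
  x^1: 6 a_3 - 9 a_1 = 0  ->  6 a_3 = 9 a_1 = 18  ->  a_3 = 3
  x^2: 12 a_4 - 9 a_2 = 0  ->  12 a_4 = 9 a_2 = 243/2  ->  a_4 = 81/8
Truncated series: y(x) = 3 + 2 x + (27/2) x^2 + 3 x^3 + (81/8) x^4 + O(x^5).

a_0 = 3; a_1 = 2; a_2 = 27/2; a_3 = 3; a_4 = 81/8


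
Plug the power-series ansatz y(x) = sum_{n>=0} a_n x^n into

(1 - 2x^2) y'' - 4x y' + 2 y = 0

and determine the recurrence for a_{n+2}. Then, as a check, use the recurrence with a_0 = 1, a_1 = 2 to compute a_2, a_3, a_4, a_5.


Substitute y = sum_n a_n x^n.
(1 - 2 x^2) y'' contributes (n+2)(n+1) a_{n+2} - 2 n(n-1) a_n at x^n.
-4 x y'(x) contributes -4 n a_n at x^n.
2 y(x) contributes 2 a_n at x^n.
Matching x^n: (n+2)(n+1) a_{n+2} + (-2 n(n-1) - 4 n + 2) a_n = 0.
Thus a_{n+2} = (2 n(n-1) + 4 n - 2) / ((n+1)(n+2)) * a_n.

Check with a_0 = 1, a_1 = 2 (apply the recurrence for n = 0, 1, 2, 3): a_0 = 1, a_1 = 2, a_2 = -1, a_3 = 2/3, a_4 = -5/6, a_5 = 11/15.

a_(n+2) = (2 n(n-1) + 4 n - 2) / ((n+1)(n+2)) * a_n; check: a_0 = 1, a_1 = 2, a_2 = -1, a_3 = 2/3, a_4 = -5/6, a_5 = 11/15


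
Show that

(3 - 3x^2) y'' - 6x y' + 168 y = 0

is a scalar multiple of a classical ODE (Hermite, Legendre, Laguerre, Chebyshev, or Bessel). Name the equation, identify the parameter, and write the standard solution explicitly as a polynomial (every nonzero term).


All three coefficients share the factor 3; dividing through by 3 gives  (1 - x^2) y'' - 2x y' + 56 y = 0.
This matches the Legendre equation (1 - x^2) y'' - 2x y' + n(n+1) y = 0 (note the -2x y' term) with n(n+1) = 56, so n = 7; the polynomial solution is P_7(x).
With y = sum_k a_k x^k, matching x^k gives (k+2)(k+1) a_{k+2} = [k(k+1) - n(n+1)] a_k = (k - 7)(k + 8) a_k. The right side vanishes at k = 7, so the series with the parity of 7 terminates at degree 7.
Standard normalization (P_n(1) = 1): leading coefficient (2n)!/(2^n (n!)^2) = 87178291200/(128*25401600) = 429/16, so a_7 = 429/16. Work downward with a_k = (k+1)(k+2) a_{k+2} / ((k - 7)(k + 8)):
  a_5 = (6)(7)(429/16) / ((5 - 7)(5 + 8)) = (9009/8)/(-26) = -693/16
  a_3 = (4)(5)(-693/16) / ((3 - 7)(3 + 8)) = (-3465/4)/(-44) = 315/16
  a_1 = (2)(3)(315/16) / ((1 - 7)(1 + 8)) = (945/8)/(-54) = -35/16
Hence P_7(x) = 429 x^7/16 - 693 x^5/16 + 315 x^3/16 - 35 x/16.

P_7(x); series = 429 x^7/16 - 693 x^5/16 + 315 x^3/16 - 35 x/16


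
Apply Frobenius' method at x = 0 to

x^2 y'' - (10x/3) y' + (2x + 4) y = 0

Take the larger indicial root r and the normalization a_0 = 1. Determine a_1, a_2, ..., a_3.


Write in Frobenius form y'' + (p(x)/x) y' + (q(x)/x^2) y = 0:
  p(x) = -10/3,  q(x) = 2x + 4.
Indicial equation: r(r-1) + (-10/3) r + (4) = 0 -> roots r_1 = 3, r_2 = 4/3.
Take r = r_1 = 3. Let y(x) = x^r sum_{n>=0} a_n x^n with a_0 = 1.
Substitute y = x^r sum a_n x^n and match x^{r+n}. The recurrence is
  D(n) a_n + 2 a_{n-1} = 0,  where D(n) = (r+n)(r+n-1) + (-10/3)(r+n) + (4).
  a_n = -2 / D(n) * a_{n-1}.
Since the indicial polynomial factors as (r - r_1)(r - r_2), D(n) = (r_1 + n - r_1)(r_1 + n - r_2) = n(n + 5/3).
Evaluating step by step (a_0 = 1):
  n = 1: D(1) = 1(1 + 5/3) = 8/3; numerator = -2(1) = -2; a_1 = (-2)/(8/3) = -3/4
  n = 2: D(2) = 2(2 + 5/3) = 22/3; numerator = -2(-3/4) = 3/2; a_2 = (3/2)/(22/3) = 9/44
  n = 3: D(3) = 3(3 + 5/3) = 14; numerator = -2(9/44) = -9/22; a_3 = (-9/22)/(14) = -9/308

r = 3; a_0 = 1; a_1 = -3/4; a_2 = 9/44; a_3 = -9/308


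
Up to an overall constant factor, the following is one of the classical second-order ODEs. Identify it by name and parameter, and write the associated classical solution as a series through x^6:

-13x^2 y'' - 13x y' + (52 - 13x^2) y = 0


All three coefficients share the factor -13; dividing through by -13 gives  x^2 y'' + x y' + (x^2 - 4) y = 0.
This matches the Bessel equation x^2 y'' + x y' + (x^2 - nu^2) y = 0 with nu^2 = 4, so nu = 2; the solution bounded at x = 0 is J_2(x).
Frobenius at x = 0: indicial roots ±nu; for r = nu the recurrence k(k + 2nu) c_k = -c_{k-2} gives the standard series J_nu(x) = sum_{k>=0} (-1)^k / (k! (k+nu)!) (x/2)^(2k+nu). Evaluate the first 3 terms:
  k = 0: (-1)^0 / (0! * 2! * 2^2) x^2 = 1/(1*2*4) x^2 = (1/8) x^2
  k = 1: (-1)^1 / (1! * 3! * 2^4) x^4 = -1/(1*6*16) x^4 = (-1/96) x^4
  k = 2: (-1)^2 / (2! * 4! * 2^6) x^6 = 1/(2*24*64) x^6 = (1/3072) x^6
Hence J_2(x) = x^6/3072 - x^4/96 + x^2/8 + ....

J_2(x); series = x^6/3072 - x^4/96 + x^2/8


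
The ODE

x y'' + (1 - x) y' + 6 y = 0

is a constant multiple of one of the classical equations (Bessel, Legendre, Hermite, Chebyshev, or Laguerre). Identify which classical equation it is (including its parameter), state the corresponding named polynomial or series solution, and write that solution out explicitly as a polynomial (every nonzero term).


The equation is already in a standard form:  x y'' + (1 - x) y' + 6 y = 0.
This matches the Laguerre equation x y'' + (1 - x) y' + n y = 0 with n = 6; the polynomial solution is L_6(x).
With y = sum_k a_k x^k, matching x^k gives (k+1)k a_{k+1} + (k+1) a_{k+1} - k a_k + n a_k = 0, i.e. (k+1)^2 a_{k+1} = (k - n) a_k = (k - 6) a_k. The right side vanishes at k = 6, so the series terminates at degree 6.
Standard normalization L_n(0) = 1 gives a_0 = 1. Work upward with a_{k+1} = (k - 6) a_k / (k+1)^2:
  a_1 = (0 - 6)(1) / 1^2 = -6/1 = -6
  a_2 = (1 - 6)(-6) / 2^2 = 30/4 = 15/2
  a_3 = (2 - 6)(15/2) / 3^2 = -30/9 = -10/3
  a_4 = (3 - 6)(-10/3) / 4^2 = 10/16 = 5/8
  a_5 = (4 - 6)(5/8) / 5^2 = (-5/4)/25 = -1/20
  a_6 = (5 - 6)(-1/20) / 6^2 = (1/20)/36 = 1/720
Hence L_6(x) = x^6/720 - x^5/20 + 5 x^4/8 - 10 x^3/3 + 15 x^2/2 - 6 x + 1.

L_6(x); series = x^6/720 - x^5/20 + 5 x^4/8 - 10 x^3/3 + 15 x^2/2 - 6 x + 1


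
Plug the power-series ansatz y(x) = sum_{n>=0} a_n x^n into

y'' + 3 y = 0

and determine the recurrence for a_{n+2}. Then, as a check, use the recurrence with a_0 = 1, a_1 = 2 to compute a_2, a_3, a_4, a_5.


Substitute y = sum_n a_n x^n into y'' + (const) y = 0.
y''(x) = sum_{n>=0} (n+2)(n+1) a_{n+2} x^n.
The ODE becomes sum_n [(n+2)(n+1) a_{n+2} + 3 a_n] x^n = 0.
Setting each coefficient to zero gives the recurrence:
  (n+2)(n+1) a_{n+2} + 3 a_n = 0,
  a_{n+2} = -3 / ((n+1)(n+2)) a_n.

Check with a_0 = 1, a_1 = 2 (apply the recurrence for n = 0, 1, 2, 3): a_0 = 1, a_1 = 2, a_2 = -3/2, a_3 = -1, a_4 = 3/8, a_5 = 3/20.

a_{n+2} = -3/((n+1)(n+2)) * a_n; check: a_0 = 1, a_1 = 2, a_2 = -3/2, a_3 = -1, a_4 = 3/8, a_5 = 3/20


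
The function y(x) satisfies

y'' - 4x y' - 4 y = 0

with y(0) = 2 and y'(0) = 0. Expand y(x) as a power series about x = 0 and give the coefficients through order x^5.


Ansatz: y(x) = sum_{n>=0} a_n x^n, so y'(x) = sum_{n>=1} n a_n x^(n-1) and y''(x) = sum_{n>=2} n(n-1) a_n x^(n-2).
Substitute into P(x) y'' + Q(x) y' + R(x) y = 0 with P(x) = 1, Q(x) = -4x, R(x) = -4, and match powers of x.
Initial conditions: a_0 = 2, a_1 = 0.
Setting the coefficient of each power of x to zero and solving order by order (substituting the coefficients already found):
  x^0: 2 a_2 - 4 a_0 = 0  ->  2 a_2 = 4 a_0 = 8  ->  a_2 = 4
  x^1: 6 a_3 - 8 a_1 = 0  ->  6 a_3 = 8 a_1 = 0  ->  a_3 = 0
  x^2: 12 a_4 - 12 a_2 = 0  ->  12 a_4 = 12 a_2 = 48  ->  a_4 = 4
  x^3: 20 a_5 - 16 a_3 = 0  ->  20 a_5 = 16 a_3 = 0  ->  a_5 = 0
Truncated series: y(x) = 2 + 4 x^2 + 4 x^4 + O(x^6).

a_0 = 2; a_1 = 0; a_2 = 4; a_3 = 0; a_4 = 4; a_5 = 0


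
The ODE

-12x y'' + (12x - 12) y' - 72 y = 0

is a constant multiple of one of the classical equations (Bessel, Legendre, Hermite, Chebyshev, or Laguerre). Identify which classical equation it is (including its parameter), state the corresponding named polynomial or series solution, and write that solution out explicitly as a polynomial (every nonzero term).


All three coefficients share the factor -12; dividing through by -12 gives  x y'' + (1 - x) y' + 6 y = 0.
This matches the Laguerre equation x y'' + (1 - x) y' + n y = 0 with n = 6; the polynomial solution is L_6(x).
With y = sum_k a_k x^k, matching x^k gives (k+1)k a_{k+1} + (k+1) a_{k+1} - k a_k + n a_k = 0, i.e. (k+1)^2 a_{k+1} = (k - n) a_k = (k - 6) a_k. The right side vanishes at k = 6, so the series terminates at degree 6.
Standard normalization L_n(0) = 1 gives a_0 = 1. Work upward with a_{k+1} = (k - 6) a_k / (k+1)^2:
  a_1 = (0 - 6)(1) / 1^2 = -6/1 = -6
  a_2 = (1 - 6)(-6) / 2^2 = 30/4 = 15/2
  a_3 = (2 - 6)(15/2) / 3^2 = -30/9 = -10/3
  a_4 = (3 - 6)(-10/3) / 4^2 = 10/16 = 5/8
  a_5 = (4 - 6)(5/8) / 5^2 = (-5/4)/25 = -1/20
  a_6 = (5 - 6)(-1/20) / 6^2 = (1/20)/36 = 1/720
Hence L_6(x) = x^6/720 - x^5/20 + 5 x^4/8 - 10 x^3/3 + 15 x^2/2 - 6 x + 1.

L_6(x); series = x^6/720 - x^5/20 + 5 x^4/8 - 10 x^3/3 + 15 x^2/2 - 6 x + 1


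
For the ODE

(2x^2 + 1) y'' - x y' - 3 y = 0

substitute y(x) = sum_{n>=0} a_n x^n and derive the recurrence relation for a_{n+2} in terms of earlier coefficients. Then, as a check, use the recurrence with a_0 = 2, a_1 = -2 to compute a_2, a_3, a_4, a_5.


Substitute y = sum_n a_n x^n.
(1 + 2 x^2) y'' contributes (n+2)(n+1) a_{n+2} + 2 n(n-1) a_n at x^n.
-x y'(x) contributes -n a_n at x^n.
-3 y(x) contributes -3 a_n at x^n.
Matching x^n: (n+2)(n+1) a_{n+2} + (2 n(n-1) - n - 3) a_n = 0.
Thus a_{n+2} = (-2 n(n-1) + n + 3) / ((n+1)(n+2)) * a_n.

Check with a_0 = 2, a_1 = -2 (apply the recurrence for n = 0, 1, 2, 3): a_0 = 2, a_1 = -2, a_2 = 3, a_3 = -4/3, a_4 = 1/4, a_5 = 2/5.

a_(n+2) = (-2 n(n-1) + n + 3) / ((n+1)(n+2)) * a_n; check: a_0 = 2, a_1 = -2, a_2 = 3, a_3 = -4/3, a_4 = 1/4, a_5 = 2/5


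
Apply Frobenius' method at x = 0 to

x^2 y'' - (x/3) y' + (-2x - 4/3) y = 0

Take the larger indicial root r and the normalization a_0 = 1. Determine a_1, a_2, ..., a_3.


Write in Frobenius form y'' + (p(x)/x) y' + (q(x)/x^2) y = 0:
  p(x) = -1/3,  q(x) = -2x - 4/3.
Indicial equation: r(r-1) + (-1/3) r + (-4/3) = 0 -> roots r_1 = 2, r_2 = -2/3.
Take r = r_1 = 2. Let y(x) = x^r sum_{n>=0} a_n x^n with a_0 = 1.
Substitute y = x^r sum a_n x^n and match x^{r+n}. The recurrence is
  D(n) a_n - 2 a_{n-1} = 0,  where D(n) = (r+n)(r+n-1) + (-1/3)(r+n) + (-4/3).
  a_n = 2 / D(n) * a_{n-1}.
Since the indicial polynomial factors as (r - r_1)(r - r_2), D(n) = (r_1 + n - r_1)(r_1 + n - r_2) = n(n + 8/3).
Evaluating step by step (a_0 = 1):
  n = 1: D(1) = 1(1 + 8/3) = 11/3; numerator = 2(1) = 2; a_1 = (2)/(11/3) = 6/11
  n = 2: D(2) = 2(2 + 8/3) = 28/3; numerator = 2(6/11) = 12/11; a_2 = (12/11)/(28/3) = 9/77
  n = 3: D(3) = 3(3 + 8/3) = 17; numerator = 2(9/77) = 18/77; a_3 = (18/77)/(17) = 18/1309

r = 2; a_0 = 1; a_1 = 6/11; a_2 = 9/77; a_3 = 18/1309


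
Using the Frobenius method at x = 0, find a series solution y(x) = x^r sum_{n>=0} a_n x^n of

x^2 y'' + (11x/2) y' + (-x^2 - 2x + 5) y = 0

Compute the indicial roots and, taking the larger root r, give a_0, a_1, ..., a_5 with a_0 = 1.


Write in Frobenius form y'' + (p(x)/x) y' + (q(x)/x^2) y = 0:
  p(x) = 11/2,  q(x) = -x^2 - 2x + 5.
Indicial equation: r(r-1) + (11/2) r + (5) = 0 -> roots r_1 = -2, r_2 = -5/2.
Take r = r_1 = -2. Let y(x) = x^r sum_{n>=0} a_n x^n with a_0 = 1.
Substitute y = x^r sum a_n x^n and match x^{r+n}. The recurrence is
  D(n) a_n - 2 a_{n-1} - 1 a_{n-2} = 0,  where D(n) = (r+n)(r+n-1) + (11/2)(r+n) + (5).
  a_n = [2 a_{n-1} + 1 a_{n-2}] / D(n).
Since the indicial polynomial factors as (r - r_1)(r - r_2), D(n) = (r_1 + n - r_1)(r_1 + n - r_2) = n(n + 1/2).
Evaluating step by step (a_0 = 1):
  n = 1: D(1) = 1(1 + 1/2) = 3/2; numerator = 2(1) = 2; a_1 = (2)/(3/2) = 4/3
  n = 2: D(2) = 2(2 + 1/2) = 5; numerator = 2(4/3) + 1(1) = 11/3; a_2 = (11/3)/(5) = 11/15
  n = 3: D(3) = 3(3 + 1/2) = 21/2; numerator = 2(11/15) + 1(4/3) = 14/5; a_3 = (14/5)/(21/2) = 4/15
  n = 4: D(4) = 4(4 + 1/2) = 18; numerator = 2(4/15) + 1(11/15) = 19/15; a_4 = (19/15)/(18) = 19/270
  n = 5: D(5) = 5(5 + 1/2) = 55/2; numerator = 2(19/270) + 1(4/15) = 11/27; a_5 = (11/27)/(55/2) = 2/135

r = -2; a_0 = 1; a_1 = 4/3; a_2 = 11/15; a_3 = 4/15; a_4 = 19/270; a_5 = 2/135


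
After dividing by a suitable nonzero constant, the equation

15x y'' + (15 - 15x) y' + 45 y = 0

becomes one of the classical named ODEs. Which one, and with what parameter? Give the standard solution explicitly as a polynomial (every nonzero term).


All three coefficients share the factor 15; dividing through by 15 gives  x y'' + (1 - x) y' + 3 y = 0.
This matches the Laguerre equation x y'' + (1 - x) y' + n y = 0 with n = 3; the polynomial solution is L_3(x).
With y = sum_k a_k x^k, matching x^k gives (k+1)k a_{k+1} + (k+1) a_{k+1} - k a_k + n a_k = 0, i.e. (k+1)^2 a_{k+1} = (k - n) a_k = (k - 3) a_k. The right side vanishes at k = 3, so the series terminates at degree 3.
Standard normalization L_n(0) = 1 gives a_0 = 1. Work upward with a_{k+1} = (k - 3) a_k / (k+1)^2:
  a_1 = (0 - 3)(1) / 1^2 = -3/1 = -3
  a_2 = (1 - 3)(-3) / 2^2 = 6/4 = 3/2
  a_3 = (2 - 3)(3/2) / 3^2 = (-3/2)/9 = -1/6
Hence L_3(x) = -x^3/6 + 3 x^2/2 - 3 x + 1.

L_3(x); series = -x^3/6 + 3 x^2/2 - 3 x + 1


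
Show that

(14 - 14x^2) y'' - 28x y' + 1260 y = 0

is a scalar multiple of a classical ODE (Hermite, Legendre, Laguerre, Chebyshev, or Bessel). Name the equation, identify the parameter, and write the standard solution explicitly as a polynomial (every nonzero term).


All three coefficients share the factor 14; dividing through by 14 gives  (1 - x^2) y'' - 2x y' + 90 y = 0.
This matches the Legendre equation (1 - x^2) y'' - 2x y' + n(n+1) y = 0 (note the -2x y' term) with n(n+1) = 90, so n = 9; the polynomial solution is P_9(x).
With y = sum_k a_k x^k, matching x^k gives (k+2)(k+1) a_{k+2} = [k(k+1) - n(n+1)] a_k = (k - 9)(k + 10) a_k. The right side vanishes at k = 9, so the series with the parity of 9 terminates at degree 9.
Standard normalization (P_n(1) = 1): leading coefficient (2n)!/(2^n (n!)^2) = 6402373705728000/(512*131681894400) = 12155/128, so a_9 = 12155/128. Work downward with a_k = (k+1)(k+2) a_{k+2} / ((k - 9)(k + 10)):
  a_7 = (8)(9)(12155/128) / ((7 - 9)(7 + 10)) = (109395/16)/(-34) = -6435/32
  a_5 = (6)(7)(-6435/32) / ((5 - 9)(5 + 10)) = (-135135/16)/(-60) = 9009/64
  a_3 = (4)(5)(9009/64) / ((3 - 9)(3 + 10)) = (45045/16)/(-78) = -1155/32
  a_1 = (2)(3)(-1155/32) / ((1 - 9)(1 + 10)) = (-3465/16)/(-88) = 315/128
Hence P_9(x) = 12155 x^9/128 - 6435 x^7/32 + 9009 x^5/64 - 1155 x^3/32 + 315 x/128.

P_9(x); series = 12155 x^9/128 - 6435 x^7/32 + 9009 x^5/64 - 1155 x^3/32 + 315 x/128


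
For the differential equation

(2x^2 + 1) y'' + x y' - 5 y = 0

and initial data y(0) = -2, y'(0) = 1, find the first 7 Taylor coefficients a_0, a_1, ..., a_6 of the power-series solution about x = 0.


Ansatz: y(x) = sum_{n>=0} a_n x^n, so y'(x) = sum_{n>=1} n a_n x^(n-1) and y''(x) = sum_{n>=2} n(n-1) a_n x^(n-2).
Substitute into P(x) y'' + Q(x) y' + R(x) y = 0 with P(x) = 2x^2 + 1, Q(x) = x, R(x) = -5, and match powers of x.
Initial conditions: a_0 = -2, a_1 = 1.
Setting the coefficient of each power of x to zero and solving order by order (substituting the coefficients already found):
  x^0: 2 a_2 - 5 a_0 = 0  ->  2 a_2 = 5 a_0 = -10  ->  a_2 = -5
  x^1: 6 a_3 - 4 a_1 = 0  ->  6 a_3 = 4 a_1 = 4  ->  a_3 = 2/3
  x^2: 12 a_4 + a_2 = 0  ->  12 a_4 = -a_2 = 5  ->  a_4 = 5/12
  x^3: 20 a_5 + 10 a_3 = 0  ->  20 a_5 = -10 a_3 = -20/3  ->  a_5 = -1/3
  x^4: 30 a_6 + 23 a_4 = 0  ->  30 a_6 = -23 a_4 = -115/12  ->  a_6 = -23/72
Truncated series: y(x) = -2 + x - 5 x^2 + (2/3) x^3 + (5/12) x^4 - (1/3) x^5 - (23/72) x^6 + O(x^7).

a_0 = -2; a_1 = 1; a_2 = -5; a_3 = 2/3; a_4 = 5/12; a_5 = -1/3; a_6 = -23/72


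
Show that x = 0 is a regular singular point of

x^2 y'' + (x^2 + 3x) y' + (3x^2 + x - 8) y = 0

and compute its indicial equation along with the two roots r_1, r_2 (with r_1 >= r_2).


Divide by x^2 to reach normal form y'' + P_1(x) y' + P_2(x) y = 0 with P_1(x) = 1 + 3/x and P_2(x) = 3 + 1/x - 8/x^2.
x = 0 is a singular point because the y'-coefficient 1 + 3/x has a pole at x = 0 and the y-coefficient 3 + 1/x - 8/x^2 has a pole at x = 0.
It is a regular singular point because x P_1(x) = p(x) = x + 3 and x^2 P_2(x) = q(x) = 3x^2 + x - 8 are polynomials, hence analytic at x = 0.
p(0) = 3,  q(0) = -8.
Indicial equation: r(r-1) + p(0) r + q(0) = 0, i.e. r^2 + (p(0) - 1) r + q(0) = 0, i.e. r^2 + 2 r - 8 = 0.
Discriminant: (2)^2 - 4(-8) = 36, so r = (-2 ± 6)/2.
Solving: r_1 = 2, r_2 = -4.

indicial: r^2 + 2 r - 8 = 0; roots r_1 = 2, r_2 = -4


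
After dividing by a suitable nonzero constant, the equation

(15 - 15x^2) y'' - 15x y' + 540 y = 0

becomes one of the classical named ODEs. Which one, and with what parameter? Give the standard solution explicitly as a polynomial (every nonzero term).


All three coefficients share the factor 15; dividing through by 15 gives  (1 - x^2) y'' - x y' + 36 y = 0.
This matches the Chebyshev equation (1 - x^2) y'' - x y' + n^2 y = 0 (note the -x y' term, not -2x y') with n^2 = 36, so n = 6; the polynomial solution is T_6(x).
With y = sum_k a_k x^k, matching x^k gives (k+2)(k+1) a_{k+2} = (k^2 - n^2) a_k = (k - 6)(k + 6) a_k. The right side vanishes at k = 6, so the series with the parity of 6 terminates at degree 6.
Standard normalization: leading coefficient of T_n is 2^(n-1), so a_6 = 2^5 = 32. Work downward with a_k = (k+1)(k+2) a_{k+2} / ((k - 6)(k + 6)):
  a_4 = (5)(6)(32) / ((4 - 6)(4 + 6)) = 960/(-20) = -48
  a_2 = (3)(4)(-48) / ((2 - 6)(2 + 6)) = -576/(-32) = 18
  a_0 = (1)(2)(18) / ((0 - 6)(0 + 6)) = 36/(-36) = -1
Hence T_6(x) = 32 x^6 - 48 x^4 + 18 x^2 - 1.

T_6(x); series = 32 x^6 - 48 x^4 + 18 x^2 - 1


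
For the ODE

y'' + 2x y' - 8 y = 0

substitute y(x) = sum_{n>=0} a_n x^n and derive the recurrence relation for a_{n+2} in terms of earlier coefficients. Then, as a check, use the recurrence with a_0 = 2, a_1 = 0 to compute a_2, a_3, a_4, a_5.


Substitute y = sum_n a_n x^n.
y''(x) has coefficient (n+2)(n+1) a_{n+2} at x^n;
2 x y'(x) has coefficient 2 n a_n at x^n (shift);
-8 y(x) has coefficient -8 a_n at x^n.
Matching x^n: (n+2)(n+1) a_{n+2} + (2n - 8) a_n = 0.
Thus a_{n+2} = (-2n + 8) / ((n+1)(n+2)) * a_n.

Check with a_0 = 2, a_1 = 0 (apply the recurrence for n = 0, 1, 2, 3): a_0 = 2, a_1 = 0, a_2 = 8, a_3 = 0, a_4 = 8/3, a_5 = 0.

a_(n+2) = (-2n + 8) / ((n+1)(n+2)) * a_n; check: a_0 = 2, a_1 = 0, a_2 = 8, a_3 = 0, a_4 = 8/3, a_5 = 0


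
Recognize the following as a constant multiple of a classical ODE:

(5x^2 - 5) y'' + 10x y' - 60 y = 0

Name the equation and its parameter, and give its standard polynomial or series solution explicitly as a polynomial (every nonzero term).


All three coefficients share the factor -5; dividing through by -5 gives  (1 - x^2) y'' - 2x y' + 12 y = 0.
This matches the Legendre equation (1 - x^2) y'' - 2x y' + n(n+1) y = 0 (note the -2x y' term) with n(n+1) = 12, so n = 3; the polynomial solution is P_3(x).
With y = sum_k a_k x^k, matching x^k gives (k+2)(k+1) a_{k+2} = [k(k+1) - n(n+1)] a_k = (k - 3)(k + 4) a_k. The right side vanishes at k = 3, so the series with the parity of 3 terminates at degree 3.
Standard normalization (P_n(1) = 1): leading coefficient (2n)!/(2^n (n!)^2) = 720/(8*36) = 5/2, so a_3 = 5/2. Work downward with a_k = (k+1)(k+2) a_{k+2} / ((k - 3)(k + 4)):
  a_1 = (2)(3)(5/2) / ((1 - 3)(1 + 4)) = 15/(-10) = -3/2
Hence P_3(x) = 5 x^3/2 - 3 x/2.

P_3(x); series = 5 x^3/2 - 3 x/2


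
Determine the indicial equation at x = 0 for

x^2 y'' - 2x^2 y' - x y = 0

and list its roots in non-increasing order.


Divide by x^2 to reach normal form y'' + P_1(x) y' + P_2(x) y = 0 with P_1(x) = -2 and P_2(x) = -1/x.
x = 0 is a singular point because the y-coefficient -1/x has a pole at x = 0.
It is a regular singular point because x P_1(x) = p(x) = -2x and x^2 P_2(x) = q(x) = -x are polynomials, hence analytic at x = 0.
p(0) = 0,  q(0) = 0.
Indicial equation: r(r-1) + p(0) r + q(0) = 0, i.e. r^2 + (p(0) - 1) r + q(0) = 0, i.e. r^2 - 1 r = 0.
Discriminant: (-1)^2 - 4(0) = 1, so r = (1 ± 1)/2.
Solving: r_1 = 1, r_2 = 0.

indicial: r^2 - 1 r = 0; roots r_1 = 1, r_2 = 0


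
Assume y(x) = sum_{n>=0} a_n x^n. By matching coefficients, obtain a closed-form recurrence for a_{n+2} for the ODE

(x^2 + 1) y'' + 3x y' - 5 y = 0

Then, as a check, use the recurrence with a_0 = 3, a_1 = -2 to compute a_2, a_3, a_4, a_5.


Substitute y = sum_n a_n x^n.
(1 + 1 x^2) y'' contributes (n+2)(n+1) a_{n+2} + n(n-1) a_n at x^n.
3 x y'(x) contributes 3 n a_n at x^n.
-5 y(x) contributes -5 a_n at x^n.
Matching x^n: (n+2)(n+1) a_{n+2} + (n(n-1) + 3 n - 5) a_n = 0.
Thus a_{n+2} = (-n(n-1) - 3 n + 5) / ((n+1)(n+2)) * a_n.

Check with a_0 = 3, a_1 = -2 (apply the recurrence for n = 0, 1, 2, 3): a_0 = 3, a_1 = -2, a_2 = 15/2, a_3 = -2/3, a_4 = -15/8, a_5 = 1/3.

a_(n+2) = (-n(n-1) - 3 n + 5) / ((n+1)(n+2)) * a_n; check: a_0 = 3, a_1 = -2, a_2 = 15/2, a_3 = -2/3, a_4 = -15/8, a_5 = 1/3


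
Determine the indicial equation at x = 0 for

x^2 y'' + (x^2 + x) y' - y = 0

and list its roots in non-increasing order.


Divide by x^2 to reach normal form y'' + P_1(x) y' + P_2(x) y = 0 with P_1(x) = 1 + 1/x and P_2(x) = -1/x^2.
x = 0 is a singular point because the y'-coefficient 1 + 1/x has a pole at x = 0 and the y-coefficient -1/x^2 has a pole at x = 0.
It is a regular singular point because x P_1(x) = p(x) = x + 1 and x^2 P_2(x) = q(x) = -1 are polynomials, hence analytic at x = 0.
p(0) = 1,  q(0) = -1.
Indicial equation: r(r-1) + p(0) r + q(0) = 0, i.e. r^2 + (p(0) - 1) r + q(0) = 0, i.e. r^2 - 1 = 0.
Discriminant: (0)^2 - 4(-1) = 4, so r = (0 ± 2)/2.
Solving: r_1 = 1, r_2 = -1.

indicial: r^2 - 1 = 0; roots r_1 = 1, r_2 = -1


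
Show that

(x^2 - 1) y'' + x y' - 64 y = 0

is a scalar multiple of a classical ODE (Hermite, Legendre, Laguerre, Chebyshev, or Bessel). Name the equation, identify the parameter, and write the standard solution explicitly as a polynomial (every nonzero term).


All three coefficients share the factor -1; dividing through by -1 gives  (1 - x^2) y'' - x y' + 64 y = 0.
This matches the Chebyshev equation (1 - x^2) y'' - x y' + n^2 y = 0 (note the -x y' term, not -2x y') with n^2 = 64, so n = 8; the polynomial solution is T_8(x).
With y = sum_k a_k x^k, matching x^k gives (k+2)(k+1) a_{k+2} = (k^2 - n^2) a_k = (k - 8)(k + 8) a_k. The right side vanishes at k = 8, so the series with the parity of 8 terminates at degree 8.
Standard normalization: leading coefficient of T_n is 2^(n-1), so a_8 = 2^7 = 128. Work downward with a_k = (k+1)(k+2) a_{k+2} / ((k - 8)(k + 8)):
  a_6 = (7)(8)(128) / ((6 - 8)(6 + 8)) = 7168/(-28) = -256
  a_4 = (5)(6)(-256) / ((4 - 8)(4 + 8)) = -7680/(-48) = 160
  a_2 = (3)(4)(160) / ((2 - 8)(2 + 8)) = 1920/(-60) = -32
  a_0 = (1)(2)(-32) / ((0 - 8)(0 + 8)) = -64/(-64) = 1
Hence T_8(x) = 128 x^8 - 256 x^6 + 160 x^4 - 32 x^2 + 1.

T_8(x); series = 128 x^8 - 256 x^6 + 160 x^4 - 32 x^2 + 1


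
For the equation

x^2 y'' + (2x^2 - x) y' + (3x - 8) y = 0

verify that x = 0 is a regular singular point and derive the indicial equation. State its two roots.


Divide by x^2 to reach normal form y'' + P_1(x) y' + P_2(x) y = 0 with P_1(x) = 2 - 1/x and P_2(x) = 3/x - 8/x^2.
x = 0 is a singular point because the y'-coefficient 2 - 1/x has a pole at x = 0 and the y-coefficient 3/x - 8/x^2 has a pole at x = 0.
It is a regular singular point because x P_1(x) = p(x) = 2x - 1 and x^2 P_2(x) = q(x) = 3x - 8 are polynomials, hence analytic at x = 0.
p(0) = -1,  q(0) = -8.
Indicial equation: r(r-1) + p(0) r + q(0) = 0, i.e. r^2 + (p(0) - 1) r + q(0) = 0, i.e. r^2 - 2 r - 8 = 0.
Discriminant: (-2)^2 - 4(-8) = 36, so r = (2 ± 6)/2.
Solving: r_1 = 4, r_2 = -2.

indicial: r^2 - 2 r - 8 = 0; roots r_1 = 4, r_2 = -2


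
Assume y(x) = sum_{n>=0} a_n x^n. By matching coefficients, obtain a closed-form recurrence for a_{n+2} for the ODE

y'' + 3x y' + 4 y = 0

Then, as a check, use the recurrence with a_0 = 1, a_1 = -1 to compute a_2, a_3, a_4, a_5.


Substitute y = sum_n a_n x^n.
y''(x) has coefficient (n+2)(n+1) a_{n+2} at x^n;
3 x y'(x) has coefficient 3 n a_n at x^n (shift);
4 y(x) has coefficient 4 a_n at x^n.
Matching x^n: (n+2)(n+1) a_{n+2} + (3n + 4) a_n = 0.
Thus a_{n+2} = (-3n - 4) / ((n+1)(n+2)) * a_n.

Check with a_0 = 1, a_1 = -1 (apply the recurrence for n = 0, 1, 2, 3): a_0 = 1, a_1 = -1, a_2 = -2, a_3 = 7/6, a_4 = 5/3, a_5 = -91/120.

a_(n+2) = (-3n - 4) / ((n+1)(n+2)) * a_n; check: a_0 = 1, a_1 = -1, a_2 = -2, a_3 = 7/6, a_4 = 5/3, a_5 = -91/120


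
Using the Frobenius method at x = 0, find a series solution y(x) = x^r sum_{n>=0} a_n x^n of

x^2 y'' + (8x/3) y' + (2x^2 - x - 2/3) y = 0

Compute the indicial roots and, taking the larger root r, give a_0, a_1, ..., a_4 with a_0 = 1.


Write in Frobenius form y'' + (p(x)/x) y' + (q(x)/x^2) y = 0:
  p(x) = 8/3,  q(x) = 2x^2 - x - 2/3.
Indicial equation: r(r-1) + (8/3) r + (-2/3) = 0 -> roots r_1 = 1/3, r_2 = -2.
Take r = r_1 = 1/3. Let y(x) = x^r sum_{n>=0} a_n x^n with a_0 = 1.
Substitute y = x^r sum a_n x^n and match x^{r+n}. The recurrence is
  D(n) a_n - 1 a_{n-1} + 2 a_{n-2} = 0,  where D(n) = (r+n)(r+n-1) + (8/3)(r+n) + (-2/3).
  a_n = [1 a_{n-1} - 2 a_{n-2}] / D(n).
Since the indicial polynomial factors as (r - r_1)(r - r_2), D(n) = (r_1 + n - r_1)(r_1 + n - r_2) = n(n + 7/3).
Evaluating step by step (a_0 = 1):
  n = 1: D(1) = 1(1 + 7/3) = 10/3; numerator = 1(1) = 1; a_1 = (1)/(10/3) = 3/10
  n = 2: D(2) = 2(2 + 7/3) = 26/3; numerator = 1(3/10) - 2(1) = -17/10; a_2 = (-17/10)/(26/3) = -51/260
  n = 3: D(3) = 3(3 + 7/3) = 16; numerator = 1(-51/260) - 2(3/10) = -207/260; a_3 = (-207/260)/(16) = -207/4160
  n = 4: D(4) = 4(4 + 7/3) = 76/3; numerator = 1(-207/4160) - 2(-51/260) = 285/832; a_4 = (285/832)/(76/3) = 45/3328

r = 1/3; a_0 = 1; a_1 = 3/10; a_2 = -51/260; a_3 = -207/4160; a_4 = 45/3328


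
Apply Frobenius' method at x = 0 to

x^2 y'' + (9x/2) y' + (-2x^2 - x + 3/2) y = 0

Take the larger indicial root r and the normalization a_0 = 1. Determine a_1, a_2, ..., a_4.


Write in Frobenius form y'' + (p(x)/x) y' + (q(x)/x^2) y = 0:
  p(x) = 9/2,  q(x) = -2x^2 - x + 3/2.
Indicial equation: r(r-1) + (9/2) r + (3/2) = 0 -> roots r_1 = -1/2, r_2 = -3.
Take r = r_1 = -1/2. Let y(x) = x^r sum_{n>=0} a_n x^n with a_0 = 1.
Substitute y = x^r sum a_n x^n and match x^{r+n}. The recurrence is
  D(n) a_n - 1 a_{n-1} - 2 a_{n-2} = 0,  where D(n) = (r+n)(r+n-1) + (9/2)(r+n) + (3/2).
  a_n = [1 a_{n-1} + 2 a_{n-2}] / D(n).
Since the indicial polynomial factors as (r - r_1)(r - r_2), D(n) = (r_1 + n - r_1)(r_1 + n - r_2) = n(n + 5/2).
Evaluating step by step (a_0 = 1):
  n = 1: D(1) = 1(1 + 5/2) = 7/2; numerator = 1(1) = 1; a_1 = (1)/(7/2) = 2/7
  n = 2: D(2) = 2(2 + 5/2) = 9; numerator = 1(2/7) + 2(1) = 16/7; a_2 = (16/7)/(9) = 16/63
  n = 3: D(3) = 3(3 + 5/2) = 33/2; numerator = 1(16/63) + 2(2/7) = 52/63; a_3 = (52/63)/(33/2) = 104/2079
  n = 4: D(4) = 4(4 + 5/2) = 26; numerator = 1(104/2079) + 2(16/63) = 1160/2079; a_4 = (1160/2079)/(26) = 580/27027

r = -1/2; a_0 = 1; a_1 = 2/7; a_2 = 16/63; a_3 = 104/2079; a_4 = 580/27027
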